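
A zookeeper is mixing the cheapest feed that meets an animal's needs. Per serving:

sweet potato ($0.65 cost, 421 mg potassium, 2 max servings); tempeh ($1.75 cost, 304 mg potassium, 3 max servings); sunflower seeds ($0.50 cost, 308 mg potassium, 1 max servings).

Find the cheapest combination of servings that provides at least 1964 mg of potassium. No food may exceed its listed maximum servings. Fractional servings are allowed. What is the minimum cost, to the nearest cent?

Cost per mg of potassium: sweet potato $0.0015, sunflower seeds $0.0016, tempeh $0.0058.
Take 2 servings of sweet potato: +842.0 mg potassium for $1.30 (total $1.30, still need 1122.0 mg).
Take 1 serving of sunflower seeds: +308.0 mg potassium for $0.50 (total $1.80, still need 814.0 mg).
Take 2.678 servings of tempeh: +814.0 mg potassium for $4.69 (total $6.49, still need 0.0 mg).
Greedy by cheapest-per-mg is optimal for a single linear constraint, so the minimum cost is $6.49.

$6.49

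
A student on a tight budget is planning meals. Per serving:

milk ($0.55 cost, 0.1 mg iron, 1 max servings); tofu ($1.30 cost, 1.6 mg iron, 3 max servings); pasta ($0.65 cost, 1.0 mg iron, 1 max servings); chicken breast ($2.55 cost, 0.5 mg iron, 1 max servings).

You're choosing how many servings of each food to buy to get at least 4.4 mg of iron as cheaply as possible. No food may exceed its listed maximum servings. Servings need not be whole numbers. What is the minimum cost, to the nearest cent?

Cost per mg of iron: pasta $0.6500, tofu $0.8125, chicken breast $5.1000, milk $5.5000.
Take 1 serving of pasta: +1.0 mg iron for $0.65 (total $0.65, still need 3.4 mg).
Take 2.125 servings of tofu: +3.4 mg iron for $2.76 (total $3.41, still need 0.0 mg).
Filling from the cheapest source first is optimal under one linear minimum: $3.41.

$3.41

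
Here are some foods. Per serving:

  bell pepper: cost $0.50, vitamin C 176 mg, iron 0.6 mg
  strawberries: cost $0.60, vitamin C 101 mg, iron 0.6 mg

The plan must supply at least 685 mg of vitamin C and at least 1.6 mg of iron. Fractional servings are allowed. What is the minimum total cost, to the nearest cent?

A basic optimal solution has at most two foods positive. Try each food alone and each pair with both targets met exactly.
bell pepper only: max(685/176, 1.6/0.6) = 3.892 servings → $1.95.
strawberries only: max(685/101, 1.6/0.6) = 6.782 servings → $4.07.
bell pepper + strawberries: the both-tight solution has a negative serving — not a feasible corner.
So the least-cost plan costs $1.95.

$1.95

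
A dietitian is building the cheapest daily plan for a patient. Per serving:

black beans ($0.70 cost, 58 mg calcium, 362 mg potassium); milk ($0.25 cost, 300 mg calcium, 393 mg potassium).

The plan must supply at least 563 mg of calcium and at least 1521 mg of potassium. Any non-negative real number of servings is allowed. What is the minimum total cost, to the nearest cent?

$0.97

Check every corner: each single food scaled to meet both minima, and each pair solved so both constraints bind.
black beans only: max(563/58, 1521/362) = 9.707 servings → $6.79.
milk only: max(563/300, 1521/393) = 3.87 servings → $0.97.
black beans + milk with both tight: 2.739 servings and 1.347 servings → $2.25.
The minimum over all feasible corners is $0.97.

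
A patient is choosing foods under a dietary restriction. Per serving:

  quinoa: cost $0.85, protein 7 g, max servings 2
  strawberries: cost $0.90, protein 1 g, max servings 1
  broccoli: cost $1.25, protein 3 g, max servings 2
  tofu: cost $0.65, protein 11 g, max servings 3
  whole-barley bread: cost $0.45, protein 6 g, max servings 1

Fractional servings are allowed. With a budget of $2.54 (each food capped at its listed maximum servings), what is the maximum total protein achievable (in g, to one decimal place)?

40.2 g

Protein per dollar: tofu 16.92, whole-barley bread 13.33, quinoa 8.235, broccoli 2.4, strawberries 1.111.
Take 3 servings of tofu: spends $1.95, +33.0 g protein (running total 33.0 g).
Take 1 serving of whole-barley bread: spends $0.45, +6.0 g protein (running total 39.0 g).
Take 0.1647 servings of quinoa: spends $0.14, +1.2 g protein (running total 40.2 g).
Filling greedily by protein-per-dollar is optimal for one linear limit, giving 40.2 g.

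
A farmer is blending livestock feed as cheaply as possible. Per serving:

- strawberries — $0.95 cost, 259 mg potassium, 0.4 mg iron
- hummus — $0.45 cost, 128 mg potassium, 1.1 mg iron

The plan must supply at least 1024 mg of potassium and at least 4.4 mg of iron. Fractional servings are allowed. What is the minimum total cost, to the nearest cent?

$3.60

This is a tiny linear program; its minimum lies at a vertex of the feasible set. List the vertices and price them.
strawberries only: max(1024/259, 4.4/0.4) = 11 servings → $10.45.
hummus only: max(1024/128, 4.4/1.1) = 8 servings → $3.60.
strawberries + hummus with both tight: 2.41 servings and 3.124 servings → $3.70.
Cheapest feasible corner: $3.60.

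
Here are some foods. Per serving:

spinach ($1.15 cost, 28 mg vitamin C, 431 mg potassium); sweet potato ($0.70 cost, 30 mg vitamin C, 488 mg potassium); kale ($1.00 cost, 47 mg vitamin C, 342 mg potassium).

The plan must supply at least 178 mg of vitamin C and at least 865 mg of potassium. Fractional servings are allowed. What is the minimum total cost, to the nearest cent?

With two linear requirements the optimum uses one or two foods; enumerate the corners.
spinach only: max(178/28, 865/431) = 6.357 servings → $7.31.
sweet potato only: max(178/30, 865/488) = 5.933 servings → $4.15.
kale only: max(178/47, 865/342) = 3.787 servings → $3.79.
spinach + sweet potato: the both-tight solution has a negative serving — not a feasible corner.
spinach + kale with both targets exact would need a negative amount; discard.
sweet potato + kale: intersection lies outside the first quadrant.
The minimum over all feasible corners is $3.79.

$3.79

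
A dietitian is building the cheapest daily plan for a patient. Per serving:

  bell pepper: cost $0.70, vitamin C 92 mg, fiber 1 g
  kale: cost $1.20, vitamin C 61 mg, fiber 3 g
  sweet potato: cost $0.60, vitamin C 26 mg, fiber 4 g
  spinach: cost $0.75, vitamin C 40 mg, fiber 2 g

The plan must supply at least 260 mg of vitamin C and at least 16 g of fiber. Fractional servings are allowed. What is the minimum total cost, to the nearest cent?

$3.40

An LP optimum is at a vertex; with two nutrient constraints at most two foods are used. Check each candidate.
bell pepper only: max(260/92, 16/1) = 16 servings → $11.20.
kale only: max(260/61, 16/3) = 5.333 servings → $6.40.
sweet potato only: max(260/26, 16/4) = 10 servings → $6.00.
spinach only: max(260/40, 16/2) = 8 servings → $6.00.
bell pepper + kale: the both-tight solution has a negative serving — not a feasible corner.
bell pepper + sweet potato with both tight: 1.825 servings and 3.544 servings → $3.40.
bell pepper + spinach: intersection lies outside the first quadrant.
kale + sweet potato with both tight: 3.759 servings and 1.181 servings → $5.22.
kale + spinach: the both-tight solution has a negative serving — not a feasible corner.
sweet potato + spinach with both tight: 1.111 servings and 5.778 servings → $5.00.
The minimum over all feasible corners is $3.40.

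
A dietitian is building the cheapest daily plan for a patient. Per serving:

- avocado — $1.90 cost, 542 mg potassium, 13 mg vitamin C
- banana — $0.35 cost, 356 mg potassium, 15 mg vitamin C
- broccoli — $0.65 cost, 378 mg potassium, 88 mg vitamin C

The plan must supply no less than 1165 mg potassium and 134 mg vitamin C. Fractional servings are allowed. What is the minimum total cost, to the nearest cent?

Minimising a linear cost over {potassium ≥ 1165, vitamin C ≥ 134, servings ≥ 0} — the optimum is at a vertex, using one or two foods.
avocado only: max(1165/542, 134/13) = 10.31 servings → $19.58.
banana only: max(1165/356, 134/15) = 8.933 servings → $3.13.
broccoli only: max(1165/378, 134/88) = 3.082 servings → $2.00.
avocado + banana with both targets exact would need a negative amount; discard.
avocado + broccoli with both tight: 1.212 servings and 1.344 servings → $3.18.
banana + broccoli with both tight: 2.022 servings and 1.178 servings → $1.47.
So the least-cost plan costs $1.47.

$1.47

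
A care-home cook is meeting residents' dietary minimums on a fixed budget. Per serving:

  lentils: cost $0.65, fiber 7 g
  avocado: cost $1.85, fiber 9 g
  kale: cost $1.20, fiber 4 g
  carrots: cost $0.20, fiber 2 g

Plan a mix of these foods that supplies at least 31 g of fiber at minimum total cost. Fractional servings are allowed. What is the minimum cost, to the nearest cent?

Cost per g of fiber: lentils $0.0929, carrots $0.1000, avocado $0.2056, kale $0.3000.
With no serving limits, use only lentils: 31 g / 7 g = 4.429 servings × $0.65 = $2.88.

$2.88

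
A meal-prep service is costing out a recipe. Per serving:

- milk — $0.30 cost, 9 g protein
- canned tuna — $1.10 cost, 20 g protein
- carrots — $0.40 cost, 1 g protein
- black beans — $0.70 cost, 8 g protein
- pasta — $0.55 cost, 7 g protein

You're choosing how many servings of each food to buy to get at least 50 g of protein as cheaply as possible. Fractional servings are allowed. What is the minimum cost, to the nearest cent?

$1.67

Cost per g of protein: milk $0.0333, canned tuna $0.0550, pasta $0.0786, black beans $0.0875, carrots $0.4000.
With no serving limits, use only milk: 50 g / 9 g = 5.556 servings × $0.30 = $1.67.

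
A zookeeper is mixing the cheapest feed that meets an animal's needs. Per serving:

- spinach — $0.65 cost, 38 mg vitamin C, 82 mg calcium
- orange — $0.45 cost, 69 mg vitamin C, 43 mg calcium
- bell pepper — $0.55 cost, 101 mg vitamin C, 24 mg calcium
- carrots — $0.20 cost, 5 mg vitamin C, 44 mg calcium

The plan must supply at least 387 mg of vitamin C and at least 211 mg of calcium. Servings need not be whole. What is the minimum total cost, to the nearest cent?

Minimising a linear cost over {vitamin C ≥ 387, calcium ≥ 211, servings ≥ 0} — the optimum is at a vertex, using one or two foods.
spinach only: max(387/38, 211/82) = 10.18 servings → $6.62.
orange only: max(387/69, 211/43) = 5.609 servings → $2.52.
bell pepper only: max(387/101, 211/24) = 8.792 servings → $4.84.
carrots only: max(387/5, 211/44) = 77.4 servings → $15.48.
spinach + orange: intersection lies outside the first quadrant.
spinach + bell pepper with both tight: 1.631 servings and 3.218 servings → $2.83.
spinach + carrots with both targets exact would need a negative amount; discard.
orange + bell pepper with both tight: 4.475 servings and 0.7748 servings → $2.44.
orange + carrots: the both-tight solution has a negative serving — not a feasible corner.
bell pepper + carrots with both tight: 3.694 servings and 2.781 servings → $2.59.
Cheapest feasible corner: $2.44.

$2.44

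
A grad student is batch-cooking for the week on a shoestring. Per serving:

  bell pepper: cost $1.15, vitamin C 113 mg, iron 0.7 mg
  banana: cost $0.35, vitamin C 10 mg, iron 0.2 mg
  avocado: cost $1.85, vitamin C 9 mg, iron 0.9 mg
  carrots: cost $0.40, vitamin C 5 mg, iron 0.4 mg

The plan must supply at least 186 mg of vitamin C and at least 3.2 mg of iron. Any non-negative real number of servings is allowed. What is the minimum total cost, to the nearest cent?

At the optimum either one food covers both requirements or two foods hit both targets exactly; no other combination can be cheaper.
bell pepper only: max(186/113, 3.2/0.7) = 4.571 servings → $5.26.
banana only: max(186/10, 3.2/0.2) = 18.6 servings → $6.51.
avocado only: max(186/9, 3.2/0.9) = 20.67 servings → $38.23.
carrots only: max(186/5, 3.2/0.4) = 37.2 servings → $14.88.
bell pepper + banana with both tight: 0.3333 servings and 14.83 servings → $5.58.
bell pepper + avocado with both tight: 1.453 servings and 2.426 servings → $6.16.
bell pepper + carrots with both tight: 1.4 servings and 5.549 servings → $3.83.
banana + avocado: the both-tight solution has a negative serving — not a feasible corner.
banana + carrots: the both-tight solution has a negative serving — not a feasible corner.
avocado + carrots: intersection lies outside the first quadrant.
The minimum over all feasible corners is $3.83.

$3.83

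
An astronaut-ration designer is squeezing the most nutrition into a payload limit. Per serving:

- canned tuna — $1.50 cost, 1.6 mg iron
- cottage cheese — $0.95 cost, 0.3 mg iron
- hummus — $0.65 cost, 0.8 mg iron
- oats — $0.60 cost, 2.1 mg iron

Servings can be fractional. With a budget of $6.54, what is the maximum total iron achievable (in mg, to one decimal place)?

Iron per dollar: oats 3.5, hummus 1.231, canned tuna 1.067, cottage cheese 0.3158.
With no serving limits, spend the whole cost allowance on oats: $6.54 / $0.60 × 2.1 mg = 22.9 mg.

22.9 mg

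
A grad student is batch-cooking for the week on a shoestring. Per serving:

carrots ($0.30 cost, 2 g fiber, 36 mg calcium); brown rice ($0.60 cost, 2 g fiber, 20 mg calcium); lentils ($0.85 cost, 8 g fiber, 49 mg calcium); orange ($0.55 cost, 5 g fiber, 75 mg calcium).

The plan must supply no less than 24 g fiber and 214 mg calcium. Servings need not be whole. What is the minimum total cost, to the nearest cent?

An LP optimum is at a vertex; with two nutrient constraints at most two foods are used. Check each candidate.
carrots only: max(24/2, 214/36) = 12 servings → $3.60.
brown rice only: max(24/2, 214/20) = 12 servings → $7.20.
lentils only: max(24/8, 214/49) = 4.367 servings → $3.71.
orange only: max(24/5, 214/75) = 4.8 servings → $2.64.
carrots + brown rice with both targets exact would need a negative amount; discard.
carrots + lentils with both tight: 2.821 servings and 2.295 servings → $2.80.
carrots + orange: intersection lies outside the first quadrant.
brown rice + lentils with both tight: 8.645 servings and 0.8387 servings → $5.90.
brown rice + orange: the both-tight solution has a negative serving — not a feasible corner.
lentils + orange with both tight: 2.056 servings and 1.51 servings → $2.58.
The minimum over all feasible corners is $2.58.

$2.58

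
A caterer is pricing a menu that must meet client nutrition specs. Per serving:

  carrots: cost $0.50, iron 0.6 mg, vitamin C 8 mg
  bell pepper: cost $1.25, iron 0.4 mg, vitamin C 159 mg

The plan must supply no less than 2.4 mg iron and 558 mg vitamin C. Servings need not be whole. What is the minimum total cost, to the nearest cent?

$5.14

carrots only: max(2.4/0.6, 558/8) = 69.75 servings → $34.88.
bell pepper only: max(2.4/0.4, 558/159) = 6 servings → $7.50.
carrots + bell pepper with both tight: 1.718 servings and 3.423 servings → $5.14.
Cheapest feasible corner: $5.14.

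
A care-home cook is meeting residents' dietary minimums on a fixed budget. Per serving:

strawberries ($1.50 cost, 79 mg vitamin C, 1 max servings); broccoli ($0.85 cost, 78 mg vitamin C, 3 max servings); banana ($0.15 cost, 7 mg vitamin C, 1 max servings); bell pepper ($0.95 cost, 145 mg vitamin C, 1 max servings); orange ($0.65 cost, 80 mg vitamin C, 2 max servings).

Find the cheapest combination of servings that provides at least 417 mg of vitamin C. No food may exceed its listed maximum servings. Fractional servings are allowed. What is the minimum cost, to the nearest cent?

$3.47

Cost per mg of vitamin C: bell pepper $0.0066, orange $0.0081, broccoli $0.0109, strawberries $0.0190, banana $0.0214.
Take 1 serving of bell pepper: +145.0 mg vitamin C for $0.95 (total $0.95, still need 272.0 mg).
Take 2 servings of orange: +160.0 mg vitamin C for $1.30 (total $2.25, still need 112.0 mg).
Take 1.436 servings of broccoli: +112.0 mg vitamin C for $1.22 (total $3.47, still need 0.0 mg).
Greedy by cheapest-per-mg is optimal for a single linear constraint, so the minimum cost is $3.47.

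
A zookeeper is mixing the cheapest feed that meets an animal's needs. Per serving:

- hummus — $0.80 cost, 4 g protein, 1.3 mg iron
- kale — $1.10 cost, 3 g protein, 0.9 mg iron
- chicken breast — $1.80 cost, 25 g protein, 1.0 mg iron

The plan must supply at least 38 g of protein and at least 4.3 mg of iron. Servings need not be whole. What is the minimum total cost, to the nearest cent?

This is a tiny linear program; its minimum lies at a vertex of the feasible set. List the vertices and price them.
hummus only: max(38/4, 4.3/1.3) = 9.5 servings → $7.60.
kale only: max(38/3, 4.3/0.9) = 12.67 servings → $13.93.
chicken breast only: max(38/25, 4.3/1.0) = 4.3 servings → $7.74.
hummus + kale: the both-tight solution has a negative serving — not a feasible corner.
hummus + chicken breast with both tight: 2.439 servings and 1.13 servings → $3.98.
kale + chicken breast with both tight: 3.564 servings and 1.092 servings → $5.89.
Cheapest feasible corner: $3.98.

$3.98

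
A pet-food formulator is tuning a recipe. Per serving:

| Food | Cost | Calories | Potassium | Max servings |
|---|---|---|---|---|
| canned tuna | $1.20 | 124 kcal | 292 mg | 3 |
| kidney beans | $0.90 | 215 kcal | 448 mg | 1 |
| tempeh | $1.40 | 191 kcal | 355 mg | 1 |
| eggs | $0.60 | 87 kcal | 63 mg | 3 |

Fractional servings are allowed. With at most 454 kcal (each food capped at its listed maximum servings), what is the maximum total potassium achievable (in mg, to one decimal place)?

Potassium per kcal: canned tuna 2.355, kidney beans 2.084, tempeh 1.859, eggs 0.7241.
Take 3 servings of canned tuna: uses 372 kcal, +876.0 mg potassium (running total 876.0 mg).
Take 0.3814 servings of kidney beans: uses 82 kcal, +170.9 mg potassium (running total 1046.9 mg).
Filling greedily by potassium-per-kcal is optimal for one linear limit, giving 1046.9 mg.

1046.9 mg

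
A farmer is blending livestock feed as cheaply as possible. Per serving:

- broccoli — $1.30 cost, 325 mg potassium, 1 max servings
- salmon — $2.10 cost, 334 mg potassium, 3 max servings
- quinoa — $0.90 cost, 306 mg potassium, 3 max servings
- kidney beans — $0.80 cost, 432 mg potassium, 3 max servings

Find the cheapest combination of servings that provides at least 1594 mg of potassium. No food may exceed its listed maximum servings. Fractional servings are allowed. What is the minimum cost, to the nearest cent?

Cost per mg of potassium: kidney beans $0.0019, quinoa $0.0029, broccoli $0.0040, salmon $0.0063.
Take 3 servings of kidney beans: +1296.0 mg potassium for $2.40 (total $2.40, still need 298.0 mg).
Take 0.9739 servings of quinoa: +298.0 mg potassium for $0.88 (total $3.28, still need 0.0 mg).
Greedy by cheapest-per-mg is optimal for a single linear constraint, so the minimum cost is $3.28.

$3.28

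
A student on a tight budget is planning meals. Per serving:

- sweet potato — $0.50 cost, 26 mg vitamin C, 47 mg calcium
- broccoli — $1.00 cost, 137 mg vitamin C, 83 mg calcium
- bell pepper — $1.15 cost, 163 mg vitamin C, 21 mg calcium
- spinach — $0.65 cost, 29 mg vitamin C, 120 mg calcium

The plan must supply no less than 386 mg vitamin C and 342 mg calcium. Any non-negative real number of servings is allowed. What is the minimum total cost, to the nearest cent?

A basic optimal solution has at most two foods positive. Try each food alone and each pair with both targets met exactly.
sweet potato only: max(386/26, 342/47) = 14.85 servings → $7.42.
broccoli only: max(386/137, 342/83) = 4.12 servings → $4.12.
bell pepper only: max(386/163, 342/21) = 16.29 servings → $18.73.
spinach only: max(386/29, 342/120) = 13.31 servings → $8.65.
sweet potato + broccoli with both tight: 3.461 servings and 2.161 servings → $3.89.
sweet potato + bell pepper with both tight: 6.696 servings and 1.3 servings → $4.84.
sweet potato + spinach: intersection lies outside the first quadrant.
broccoli + bell pepper: intersection lies outside the first quadrant.
broccoli + spinach with both tight: 2.594 servings and 1.056 servings → $3.28.
bell pepper + spinach with both tight: 1.921 servings and 2.514 servings → $3.84.
So the least-cost plan costs $3.28.

$3.28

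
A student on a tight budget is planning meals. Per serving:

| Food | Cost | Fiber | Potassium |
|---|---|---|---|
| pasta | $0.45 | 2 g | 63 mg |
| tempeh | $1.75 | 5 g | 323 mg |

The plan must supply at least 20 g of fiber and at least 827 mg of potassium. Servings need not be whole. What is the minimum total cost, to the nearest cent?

With two linear requirements the optimum uses one or two foods; enumerate the corners.
pasta only: max(20/2, 827/63) = 13.13 servings → $5.91.
tempeh only: max(20/5, 827/323) = 4 servings → $7.00.
pasta + tempeh with both tight: 7.024 servings and 1.19 servings → $5.24.
The minimum over all feasible corners is $5.24.

$5.24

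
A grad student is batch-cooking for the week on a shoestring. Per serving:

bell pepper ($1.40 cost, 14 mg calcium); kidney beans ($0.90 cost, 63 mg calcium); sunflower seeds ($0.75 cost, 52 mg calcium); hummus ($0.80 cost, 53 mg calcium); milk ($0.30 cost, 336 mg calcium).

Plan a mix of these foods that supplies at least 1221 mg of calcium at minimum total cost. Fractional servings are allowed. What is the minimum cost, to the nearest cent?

Cost per mg of calcium: milk $0.0009, kidney beans $0.0143, sunflower seeds $0.0144, hummus $0.0151, bell pepper $0.1000.
With no serving limits, use only milk: 1221 mg / 336 mg = 3.634 servings × $0.30 = $1.09.

$1.09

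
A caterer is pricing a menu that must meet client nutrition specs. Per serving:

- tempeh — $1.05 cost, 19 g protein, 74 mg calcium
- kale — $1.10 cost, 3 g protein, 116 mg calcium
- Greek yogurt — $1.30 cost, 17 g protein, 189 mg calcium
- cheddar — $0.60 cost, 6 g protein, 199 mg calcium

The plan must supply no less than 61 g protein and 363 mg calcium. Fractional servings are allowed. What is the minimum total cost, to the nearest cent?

An LP optimum is at a vertex; with two nutrient constraints at most two foods are used. Check each candidate.
tempeh only: max(61/19, 363/74) = 4.905 servings → $5.15.
kale only: max(61/3, 363/116) = 20.33 servings → $22.37.
Greek yogurt only: max(61/17, 363/189) = 3.588 servings → $4.66.
cheddar only: max(61/6, 363/199) = 10.17 servings → $6.10.
tempeh + kale with both tight: 3.021 servings and 1.202 servings → $4.49.
tempeh + Greek yogurt with both tight: 2.297 servings and 1.021 servings → $3.74.
tempeh + cheddar with both tight: 2.985 servings and 0.7141 servings → $3.56.
kale + Greek yogurt with both targets exact would need a negative amount; discard.
kale + cheddar with both targets exact would need a negative amount; discard.
Greek yogurt + cheddar: the both-tight solution has a negative serving — not a feasible corner.
The minimum over all feasible corners is $3.56.

$3.56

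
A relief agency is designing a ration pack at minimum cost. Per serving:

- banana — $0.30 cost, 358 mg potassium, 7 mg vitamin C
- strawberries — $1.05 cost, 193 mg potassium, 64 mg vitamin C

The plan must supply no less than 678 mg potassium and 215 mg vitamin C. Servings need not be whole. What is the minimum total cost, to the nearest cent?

$3.54

With two linear requirements the optimum uses one or two foods; enumerate the corners.
banana only: max(678/358, 215/7) = 30.71 servings → $9.21.
strawberries only: max(678/193, 215/64) = 3.513 servings → $3.69.
banana + strawberries with both tight: 0.08798 servings and 3.35 servings → $3.54.
The minimum over all feasible corners is $3.54.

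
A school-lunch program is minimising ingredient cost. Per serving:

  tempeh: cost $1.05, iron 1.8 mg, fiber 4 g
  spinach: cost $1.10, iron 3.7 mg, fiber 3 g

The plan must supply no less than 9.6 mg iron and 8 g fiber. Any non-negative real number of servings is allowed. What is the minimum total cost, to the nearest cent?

This is a tiny linear program; its minimum lies at a vertex of the feasible set. List the vertices and price them.
tempeh only: max(9.6/1.8, 8/4) = 5.333 servings → $5.60.
spinach only: max(9.6/3.7, 8/3) = 2.667 servings → $2.93.
tempeh + spinach with both tight: 0.08511 servings and 2.553 servings → $2.90.
Cheapest feasible corner: $2.90.

$2.90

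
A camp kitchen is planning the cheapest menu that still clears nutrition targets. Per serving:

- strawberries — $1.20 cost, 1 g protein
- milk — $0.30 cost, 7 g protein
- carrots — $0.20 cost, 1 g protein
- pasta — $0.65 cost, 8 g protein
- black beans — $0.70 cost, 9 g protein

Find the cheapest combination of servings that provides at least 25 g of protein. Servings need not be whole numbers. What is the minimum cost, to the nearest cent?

$1.07

Cost per g of protein: milk $0.0429, black beans $0.0778, pasta $0.0813, carrots $0.2000, strawberries $1.2000.
With no serving limits, use only milk: 25 g / 7 g = 3.571 servings × $0.30 = $1.07.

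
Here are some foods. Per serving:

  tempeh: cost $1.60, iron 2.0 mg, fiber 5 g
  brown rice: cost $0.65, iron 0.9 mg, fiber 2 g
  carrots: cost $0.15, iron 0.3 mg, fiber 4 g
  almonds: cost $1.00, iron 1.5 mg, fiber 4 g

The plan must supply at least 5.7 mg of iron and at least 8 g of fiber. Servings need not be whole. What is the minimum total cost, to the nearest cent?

Two binding constraints pin down two serving amounts, so the optimal mix uses at most two foods. The candidates are each food alone (scaled to the tighter of iron/fiber) and each pair with both constraints tight.
tempeh only: max(5.7/2.0, 8/5) = 2.85 servings → $4.56.
brown rice only: max(5.7/0.9, 8/2) = 6.333 servings → $4.12.
carrots only: max(5.7/0.3, 8/4) = 19 servings → $2.85.
almonds only: max(5.7/1.5, 8/4) = 3.8 servings → $3.80.
tempeh + brown rice: the both-tight solution has a negative serving — not a feasible corner.
tempeh + carrots: the both-tight solution has a negative serving — not a feasible corner.
tempeh + almonds: intersection lies outside the first quadrant.
brown rice + carrots: intersection lies outside the first quadrant.
brown rice + almonds with both targets exact would need a negative amount; discard.
carrots + almonds: intersection lies outside the first quadrant.
The minimum over all feasible corners is $2.85.

$2.85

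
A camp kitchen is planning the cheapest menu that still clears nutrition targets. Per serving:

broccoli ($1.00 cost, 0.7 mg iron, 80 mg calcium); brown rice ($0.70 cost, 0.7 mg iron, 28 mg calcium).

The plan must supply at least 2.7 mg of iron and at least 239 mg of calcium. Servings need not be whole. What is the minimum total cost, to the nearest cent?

At the optimum either one food covers both requirements or two foods hit both targets exactly; no other combination can be cheaper.
broccoli only: max(2.7/0.7, 239/80) = 3.857 servings → $3.86.
brown rice only: max(2.7/0.7, 239/28) = 8.536 servings → $5.97.
broccoli + brown rice with both tight: 2.519 servings and 1.338 servings → $3.46.
The minimum over all feasible corners is $3.46.

$3.46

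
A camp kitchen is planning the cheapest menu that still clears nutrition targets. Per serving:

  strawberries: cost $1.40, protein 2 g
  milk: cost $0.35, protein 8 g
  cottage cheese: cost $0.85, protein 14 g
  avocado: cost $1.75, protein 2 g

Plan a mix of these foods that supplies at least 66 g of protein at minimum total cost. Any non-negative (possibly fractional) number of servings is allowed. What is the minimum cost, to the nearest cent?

$2.89

Cost per g of protein: milk $0.0437, cottage cheese $0.0607, strawberries $0.7000, avocado $0.8750.
With no serving limits, use only milk: 66 g / 8 g = 8.25 servings × $0.35 = $2.89.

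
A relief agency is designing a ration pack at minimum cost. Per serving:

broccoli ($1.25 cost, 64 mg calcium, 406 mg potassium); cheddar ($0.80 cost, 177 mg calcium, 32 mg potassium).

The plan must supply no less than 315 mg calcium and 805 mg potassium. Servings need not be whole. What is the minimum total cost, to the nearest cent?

Compare the cost at each extreme point of the feasible region.
broccoli only: max(315/64, 805/406) = 4.922 servings → $6.15.
cheddar only: max(315/177, 805/32) = 25.16 servings → $20.12.
broccoli + cheddar with both tight: 1.897 servings and 1.094 servings → $3.25.
So the least-cost plan costs $3.25.

$3.25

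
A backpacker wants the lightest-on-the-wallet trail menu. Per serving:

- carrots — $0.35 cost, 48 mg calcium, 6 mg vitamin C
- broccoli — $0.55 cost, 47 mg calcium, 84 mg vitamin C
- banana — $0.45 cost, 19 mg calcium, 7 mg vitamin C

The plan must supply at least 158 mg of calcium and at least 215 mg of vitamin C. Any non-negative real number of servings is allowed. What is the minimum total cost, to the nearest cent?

$1.67

The cheapest plan sits at a corner of the feasible region — with two constraints it uses at most two foods.
carrots only: max(158/48, 215/6) = 35.83 servings → $12.54.
broccoli only: max(158/47, 215/84) = 3.362 servings → $1.85.
banana only: max(158/19, 215/7) = 30.71 servings → $13.82.
carrots + broccoli with both tight: 0.8445 servings and 2.499 servings → $1.67.
carrots + banana with both targets exact would need a negative amount; discard.
broccoli + banana with both tight: 2.351 servings and 2.5 servings → $2.42.
Cheapest feasible corner: $1.67.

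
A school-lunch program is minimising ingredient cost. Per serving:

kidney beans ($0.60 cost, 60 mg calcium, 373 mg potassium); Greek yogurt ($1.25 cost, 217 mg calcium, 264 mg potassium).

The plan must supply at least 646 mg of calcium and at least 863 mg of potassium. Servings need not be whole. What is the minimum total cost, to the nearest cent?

A basic optimal solution has at most two foods positive. Try each food alone and each pair with both targets met exactly.
kidney beans only: max(646/60, 863/373) = 10.77 servings → $6.46.
Greek yogurt only: max(646/217, 863/264) = 3.269 servings → $4.09.
kidney beans + Greek yogurt with both tight: 0.2569 servings and 2.906 servings → $3.79.
Cheapest feasible corner: $3.79.

$3.79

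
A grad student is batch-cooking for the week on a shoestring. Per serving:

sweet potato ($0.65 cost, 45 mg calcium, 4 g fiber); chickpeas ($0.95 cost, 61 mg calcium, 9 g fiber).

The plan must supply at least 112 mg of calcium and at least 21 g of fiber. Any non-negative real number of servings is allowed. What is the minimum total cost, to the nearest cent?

$2.22

Compare the cost at each extreme point of the feasible region.
sweet potato only: max(112/45, 21/4) = 5.25 servings → $3.41.
chickpeas only: max(112/61, 21/9) = 2.333 servings → $2.22.
sweet potato + chickpeas: the both-tight solution has a negative serving — not a feasible corner.
The minimum over all feasible corners is $2.22.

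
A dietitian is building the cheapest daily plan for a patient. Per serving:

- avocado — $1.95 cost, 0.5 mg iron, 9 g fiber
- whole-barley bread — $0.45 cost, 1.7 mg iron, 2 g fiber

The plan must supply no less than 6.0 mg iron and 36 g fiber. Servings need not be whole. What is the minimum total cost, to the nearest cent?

This is a tiny linear program; its minimum lies at a vertex of the feasible set. List the vertices and price them.
avocado only: max(6.0/0.5, 36/9) = 12 servings → $23.40.
whole-barley bread only: max(6.0/1.7, 36/2) = 18 servings → $8.10.
avocado + whole-barley bread with both tight: 3.441 servings and 2.517 servings → $7.84.
The minimum over all feasible corners is $7.84.

$7.84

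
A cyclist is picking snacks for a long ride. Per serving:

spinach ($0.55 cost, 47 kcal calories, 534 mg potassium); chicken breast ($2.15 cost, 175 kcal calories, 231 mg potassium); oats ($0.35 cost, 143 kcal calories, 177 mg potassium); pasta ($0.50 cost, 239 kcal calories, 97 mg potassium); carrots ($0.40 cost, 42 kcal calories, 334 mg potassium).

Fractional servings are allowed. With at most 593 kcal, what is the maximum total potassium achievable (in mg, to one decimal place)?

Potassium per kcal: spinach 11.36, carrots 7.952, chicken breast 1.32, oats 1.238, pasta 0.4059.
With no serving limits, spend the whole calories allowance on spinach: 593 kcal / 47 kcal × 534 mg = 6737.5 mg.

6737.5 mg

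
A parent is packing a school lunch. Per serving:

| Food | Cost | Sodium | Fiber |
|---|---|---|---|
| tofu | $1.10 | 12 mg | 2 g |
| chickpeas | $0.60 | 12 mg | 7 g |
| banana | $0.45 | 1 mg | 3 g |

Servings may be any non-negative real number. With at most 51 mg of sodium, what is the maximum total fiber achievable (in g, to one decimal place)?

Fiber per mg sodium: banana 3, chickpeas 0.5833, tofu 0.1667.
With no serving limits, spend the whole sodium allowance on banana: 51 mg / 1 mg × 3 g = 153.0 g.

153.0 g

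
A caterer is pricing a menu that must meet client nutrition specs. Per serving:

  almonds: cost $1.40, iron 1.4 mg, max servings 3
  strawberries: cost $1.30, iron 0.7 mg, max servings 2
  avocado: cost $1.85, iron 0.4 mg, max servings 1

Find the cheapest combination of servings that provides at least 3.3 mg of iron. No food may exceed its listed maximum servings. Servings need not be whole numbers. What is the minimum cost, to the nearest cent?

$3.30

Cost per mg of iron: almonds $1.0000, strawberries $1.8571, avocado $4.6250.
Take 2.357 servings of almonds: +3.3 mg iron for $3.30 (total $3.30, still need 0.0 mg).
Greedy by cheapest-per-mg is optimal for a single linear constraint, so the minimum cost is $3.30.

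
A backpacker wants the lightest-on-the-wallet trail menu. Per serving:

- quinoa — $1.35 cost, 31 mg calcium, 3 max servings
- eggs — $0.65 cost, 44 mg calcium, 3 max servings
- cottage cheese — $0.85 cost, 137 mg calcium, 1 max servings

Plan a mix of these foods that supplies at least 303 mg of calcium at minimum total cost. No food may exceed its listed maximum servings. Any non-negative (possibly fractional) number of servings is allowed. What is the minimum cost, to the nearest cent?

Cost per mg of calcium: cottage cheese $0.0062, eggs $0.0148, quinoa $0.0435.
Take 1 serving of cottage cheese: +137.0 mg calcium for $0.85 (total $0.85, still need 166.0 mg).
Take 3 servings of eggs: +132.0 mg calcium for $1.95 (total $2.80, still need 34.0 mg).
Take 1.097 servings of quinoa: +34.0 mg calcium for $1.48 (total $4.28, still need 0.0 mg).
Filling from the cheapest source first is optimal under one linear minimum: $4.28.

$4.28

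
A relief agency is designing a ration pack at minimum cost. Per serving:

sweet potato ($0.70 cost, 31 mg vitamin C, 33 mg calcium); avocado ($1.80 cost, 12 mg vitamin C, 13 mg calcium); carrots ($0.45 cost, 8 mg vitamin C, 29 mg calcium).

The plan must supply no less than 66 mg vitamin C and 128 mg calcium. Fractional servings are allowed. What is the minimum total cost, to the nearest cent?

A basic optimal solution has at most two foods positive. Try each food alone and each pair with both targets met exactly.
sweet potato only: max(66/31, 128/33) = 3.879 servings → $2.72.
avocado only: max(66/12, 128/13) = 9.846 servings → $17.72.
carrots only: max(66/8, 128/29) = 8.25 servings → $3.71.
sweet potato + avocado with both targets exact would need a negative amount; discard.
sweet potato + carrots with both tight: 1.402 servings and 2.819 servings → $2.25.
avocado + carrots with both tight: 3.648 servings and 2.779 servings → $7.82.
So the least-cost plan costs $2.25.

$2.25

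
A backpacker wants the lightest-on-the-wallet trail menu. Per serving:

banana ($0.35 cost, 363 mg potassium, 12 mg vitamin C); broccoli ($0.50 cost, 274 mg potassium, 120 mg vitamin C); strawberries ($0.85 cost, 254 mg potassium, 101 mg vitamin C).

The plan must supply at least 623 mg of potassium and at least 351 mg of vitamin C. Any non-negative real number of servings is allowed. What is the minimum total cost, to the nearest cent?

$1.46

banana only: max(623/363, 351/12) = 29.25 servings → $10.24.
broccoli only: max(623/274, 351/120) = 2.925 servings → $1.46.
strawberries only: max(623/254, 351/101) = 3.475 servings → $2.95.
banana + broccoli: intersection lies outside the first quadrant.
banana + strawberries: intersection lies outside the first quadrant.
broccoli + strawberries: intersection lies outside the first quadrant.
The minimum over all feasible corners is $1.46.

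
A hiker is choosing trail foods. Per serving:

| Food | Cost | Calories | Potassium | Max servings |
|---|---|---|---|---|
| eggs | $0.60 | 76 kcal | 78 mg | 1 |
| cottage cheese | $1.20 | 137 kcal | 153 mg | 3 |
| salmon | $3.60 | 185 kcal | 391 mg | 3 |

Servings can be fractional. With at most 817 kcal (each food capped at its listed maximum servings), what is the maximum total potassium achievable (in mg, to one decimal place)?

Potassium per kcal: salmon 2.114, cottage cheese 1.117, eggs 1.026.
Take 3 servings of salmon: uses 555 kcal, +1173.0 mg potassium (running total 1173.0 mg).
Take 1.912 servings of cottage cheese: uses 262 kcal, +292.6 mg potassium (running total 1465.6 mg).
Greedy by best ratio exhausts the calories allowance optimally: 1465.6 mg.

1465.6 mg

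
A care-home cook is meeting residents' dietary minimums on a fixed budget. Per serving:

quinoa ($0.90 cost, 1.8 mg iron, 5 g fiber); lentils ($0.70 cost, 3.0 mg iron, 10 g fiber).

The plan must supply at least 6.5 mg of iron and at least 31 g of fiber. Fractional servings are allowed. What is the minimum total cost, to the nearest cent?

$2.17

quinoa only: max(6.5/1.8, 31/5) = 6.2 servings → $5.58.
lentils only: max(6.5/3.0, 31/10) = 3.1 servings → $2.17.
quinoa + lentils: intersection lies outside the first quadrant.
So the least-cost plan costs $2.17.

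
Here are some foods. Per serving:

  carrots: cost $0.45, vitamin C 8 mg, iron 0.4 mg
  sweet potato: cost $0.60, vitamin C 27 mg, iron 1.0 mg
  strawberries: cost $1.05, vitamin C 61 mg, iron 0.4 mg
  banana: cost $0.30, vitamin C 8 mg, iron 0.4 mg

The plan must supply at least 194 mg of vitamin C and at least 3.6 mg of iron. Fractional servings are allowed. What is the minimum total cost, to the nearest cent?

Minimising a linear cost over {vitamin C ≥ 194, iron ≥ 3.6, servings ≥ 0} — the optimum is at a vertex, using one or two foods.
carrots only: max(194/8, 3.6/0.4) = 24.25 servings → $10.91.
sweet potato only: max(194/27, 3.6/1.0) = 7.185 servings → $4.31.
strawberries only: max(194/61, 3.6/0.4) = 9 servings → $9.45.
banana only: max(194/8, 3.6/0.4) = 24.25 servings → $7.28.
carrots + sweet potato with both targets exact would need a negative amount; discard.
carrots + strawberries with both tight: 6.698 servings and 2.302 servings → $5.43.
carrots + banana (both tight): parallel constraints — no distinct corner.
sweet potato + strawberries with both tight: 2.829 servings and 1.928 servings → $3.72.
sweet potato + banana with both targets exact would need a negative amount; discard.
strawberries + banana with both tight: 2.302 servings and 6.698 servings → $4.43.
Cheapest feasible corner: $3.72.

$3.72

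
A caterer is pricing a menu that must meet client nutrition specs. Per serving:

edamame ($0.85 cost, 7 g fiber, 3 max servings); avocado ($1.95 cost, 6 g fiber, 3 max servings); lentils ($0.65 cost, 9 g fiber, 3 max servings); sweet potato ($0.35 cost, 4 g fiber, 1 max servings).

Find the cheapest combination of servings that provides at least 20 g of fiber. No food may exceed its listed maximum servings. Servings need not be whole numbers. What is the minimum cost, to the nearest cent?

Cost per g of fiber: lentils $0.0722, sweet potato $0.0875, edamame $0.1214, avocado $0.3250.
Take 2.222 servings of lentils: +20.0 g fiber for $1.44 (total $1.44, still need 0.0 g).
Filling from the cheapest source first is optimal under one linear minimum: $1.44.

$1.44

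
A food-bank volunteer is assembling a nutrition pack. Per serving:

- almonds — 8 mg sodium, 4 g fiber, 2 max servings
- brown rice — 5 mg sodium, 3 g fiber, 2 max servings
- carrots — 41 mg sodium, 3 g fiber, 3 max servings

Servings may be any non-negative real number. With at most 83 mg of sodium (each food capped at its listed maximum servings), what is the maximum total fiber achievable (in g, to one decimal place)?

18.2 g

Fiber per mg sodium: brown rice 0.6, almonds 0.5, carrots 0.07317.
Take 2 servings of brown rice: uses 10 mg sodium, +6.0 g fiber (running total 6.0 g).
Take 2 servings of almonds: uses 16 mg sodium, +8.0 g fiber (running total 14.0 g).
Take 1.39 servings of carrots: uses 57 mg sodium, +4.2 g fiber (running total 18.2 g).
Filling greedily by fiber-per-mg sodium is optimal for one linear limit, giving 18.2 g.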